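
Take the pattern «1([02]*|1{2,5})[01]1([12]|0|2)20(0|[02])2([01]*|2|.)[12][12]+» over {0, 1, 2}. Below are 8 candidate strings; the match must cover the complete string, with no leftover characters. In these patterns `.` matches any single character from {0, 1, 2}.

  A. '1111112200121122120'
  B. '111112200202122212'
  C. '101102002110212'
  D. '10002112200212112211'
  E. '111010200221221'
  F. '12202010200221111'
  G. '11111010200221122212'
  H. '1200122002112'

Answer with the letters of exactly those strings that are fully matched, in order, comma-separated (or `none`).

A → no match
B → match
C → match
D → match
E → match
F → match
G → match
H → match

B, C, D, E, F, G, H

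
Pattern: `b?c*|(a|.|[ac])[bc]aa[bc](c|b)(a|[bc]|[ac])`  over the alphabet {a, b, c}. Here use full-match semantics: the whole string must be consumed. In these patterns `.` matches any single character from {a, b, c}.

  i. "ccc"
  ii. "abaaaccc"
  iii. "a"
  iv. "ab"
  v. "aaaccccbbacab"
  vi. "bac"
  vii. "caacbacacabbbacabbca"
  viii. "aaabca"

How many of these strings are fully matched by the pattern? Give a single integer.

i → match
ii → no match
iii → no match
iv → no match
v → no match
vi → no match
vii → no match
viii → no match
Total matched: 1

1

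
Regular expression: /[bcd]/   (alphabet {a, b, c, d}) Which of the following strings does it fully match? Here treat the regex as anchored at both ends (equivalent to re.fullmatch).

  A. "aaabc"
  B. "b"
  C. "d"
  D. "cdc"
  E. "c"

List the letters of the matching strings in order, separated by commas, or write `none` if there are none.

B, C, E

A → no match
B → match
C → match
D → no match
E → match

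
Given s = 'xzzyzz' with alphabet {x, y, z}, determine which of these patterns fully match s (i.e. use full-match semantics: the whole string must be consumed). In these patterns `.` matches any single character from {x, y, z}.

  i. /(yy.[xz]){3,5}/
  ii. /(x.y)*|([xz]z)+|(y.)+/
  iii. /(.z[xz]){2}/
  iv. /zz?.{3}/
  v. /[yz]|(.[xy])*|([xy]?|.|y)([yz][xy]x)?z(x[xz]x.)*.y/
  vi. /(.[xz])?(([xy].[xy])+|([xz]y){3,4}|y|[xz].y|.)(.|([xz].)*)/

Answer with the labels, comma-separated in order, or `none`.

iii

i → no match — must start with 'yy'
ii → no match
iii → match
iv → no match — must start with 'z'
v → no match
vi → no match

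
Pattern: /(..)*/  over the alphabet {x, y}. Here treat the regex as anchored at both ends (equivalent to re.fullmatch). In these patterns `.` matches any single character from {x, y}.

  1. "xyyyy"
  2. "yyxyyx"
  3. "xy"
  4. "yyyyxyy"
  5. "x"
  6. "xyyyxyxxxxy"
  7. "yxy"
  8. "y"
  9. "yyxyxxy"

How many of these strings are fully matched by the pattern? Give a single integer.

2

1 → no match
2 → match
3 → match
4 → no match
5 → no match
6 → no match
7 → no match
8 → no match
9 → no match
Total matched: 2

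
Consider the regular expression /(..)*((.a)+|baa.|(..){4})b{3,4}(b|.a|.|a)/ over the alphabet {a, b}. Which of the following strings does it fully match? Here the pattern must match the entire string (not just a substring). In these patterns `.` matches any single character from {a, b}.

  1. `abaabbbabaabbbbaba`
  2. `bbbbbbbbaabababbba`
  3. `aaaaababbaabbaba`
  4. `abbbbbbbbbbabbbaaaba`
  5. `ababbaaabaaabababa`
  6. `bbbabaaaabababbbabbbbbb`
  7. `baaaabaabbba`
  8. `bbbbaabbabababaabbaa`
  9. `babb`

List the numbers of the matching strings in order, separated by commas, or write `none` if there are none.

2, 6, 7

1 → no match
2 → match
3 → no match
4 → no match
5 → no match
6 → match
7 → match
8 → no match
9 → no match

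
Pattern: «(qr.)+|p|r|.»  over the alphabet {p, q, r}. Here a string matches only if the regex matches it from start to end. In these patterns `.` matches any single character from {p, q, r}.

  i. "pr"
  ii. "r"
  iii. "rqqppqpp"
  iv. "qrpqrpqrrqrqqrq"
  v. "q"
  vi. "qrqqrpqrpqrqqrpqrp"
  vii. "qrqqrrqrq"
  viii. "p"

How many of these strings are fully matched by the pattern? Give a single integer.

i. "pr" → no match
ii. "r" → match
iii. "rqqppqpp" → no match
iv → match
v. "q" → match
vi → match
vii. "qrqqrrqrq" → match
viii. "p" → match
Total matched: 6

6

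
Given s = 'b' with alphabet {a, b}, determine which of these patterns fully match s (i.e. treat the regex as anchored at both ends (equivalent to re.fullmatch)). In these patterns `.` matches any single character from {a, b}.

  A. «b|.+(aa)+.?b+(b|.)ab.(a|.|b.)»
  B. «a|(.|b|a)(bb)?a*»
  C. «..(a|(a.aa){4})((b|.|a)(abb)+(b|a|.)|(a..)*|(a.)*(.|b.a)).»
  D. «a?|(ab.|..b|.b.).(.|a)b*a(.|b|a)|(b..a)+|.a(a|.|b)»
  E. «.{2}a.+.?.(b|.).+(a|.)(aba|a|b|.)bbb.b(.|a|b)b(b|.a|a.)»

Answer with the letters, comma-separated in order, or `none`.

A, B

A → match
B → match
C → no match
D → no match
E → no match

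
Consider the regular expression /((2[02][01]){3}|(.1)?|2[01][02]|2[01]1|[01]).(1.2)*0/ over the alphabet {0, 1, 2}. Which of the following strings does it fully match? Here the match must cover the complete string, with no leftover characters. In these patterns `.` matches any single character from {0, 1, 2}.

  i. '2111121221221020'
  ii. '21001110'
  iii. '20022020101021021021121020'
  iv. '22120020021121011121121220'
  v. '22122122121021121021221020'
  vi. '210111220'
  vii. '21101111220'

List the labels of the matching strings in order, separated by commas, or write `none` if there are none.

i → match
ii → no match
iii → match
iv → no match
v → match
vi → no match
vii → no match

i, iii, v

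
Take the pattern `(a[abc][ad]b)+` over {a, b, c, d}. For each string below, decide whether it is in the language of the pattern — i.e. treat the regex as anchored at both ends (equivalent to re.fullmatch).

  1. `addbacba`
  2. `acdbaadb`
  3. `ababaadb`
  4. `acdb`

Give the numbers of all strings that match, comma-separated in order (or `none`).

2, 3, 4

1. `addbacba` → no match — must end with `b`
2. `acdbaadb` → match
3. `ababaadb` → match
4. `acdb` → match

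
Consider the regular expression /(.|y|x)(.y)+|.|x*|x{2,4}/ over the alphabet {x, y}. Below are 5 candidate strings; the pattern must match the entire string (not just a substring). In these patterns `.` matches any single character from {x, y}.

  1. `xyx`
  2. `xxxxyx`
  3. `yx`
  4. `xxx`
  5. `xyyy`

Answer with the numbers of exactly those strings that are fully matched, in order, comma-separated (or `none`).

1. `xyx` → no match
2. `xxxxyx` → no match
3. `yx` → no match
4. `xxx` → match
5. `xyyy` → no match

4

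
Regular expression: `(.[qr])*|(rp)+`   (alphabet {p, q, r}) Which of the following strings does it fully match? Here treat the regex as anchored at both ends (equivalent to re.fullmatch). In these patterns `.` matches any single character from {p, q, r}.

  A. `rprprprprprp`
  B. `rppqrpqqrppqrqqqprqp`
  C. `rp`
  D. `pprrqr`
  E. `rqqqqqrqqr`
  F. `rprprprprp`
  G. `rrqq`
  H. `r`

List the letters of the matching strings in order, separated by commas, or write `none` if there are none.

A, C, E, F, G

A. `rprprprprprp` → match
B → no match
C. `rp` → match
D. `pprrqr` → no match
E. `rqqqqqrqqr` → match
F. `rprprprprp` → match
G. `rrqq` → match
H. `r` → no match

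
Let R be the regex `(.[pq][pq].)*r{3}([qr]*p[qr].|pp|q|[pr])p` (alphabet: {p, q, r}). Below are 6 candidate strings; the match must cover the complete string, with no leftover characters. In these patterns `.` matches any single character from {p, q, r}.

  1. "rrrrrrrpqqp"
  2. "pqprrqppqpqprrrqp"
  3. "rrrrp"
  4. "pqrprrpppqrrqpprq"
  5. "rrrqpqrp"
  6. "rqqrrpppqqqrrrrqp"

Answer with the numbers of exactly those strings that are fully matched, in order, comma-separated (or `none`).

1, 2, 3, 5, 6

1 → match
2 → match
3 → match
4 → no match — must end with "p"
5 → match
6 → match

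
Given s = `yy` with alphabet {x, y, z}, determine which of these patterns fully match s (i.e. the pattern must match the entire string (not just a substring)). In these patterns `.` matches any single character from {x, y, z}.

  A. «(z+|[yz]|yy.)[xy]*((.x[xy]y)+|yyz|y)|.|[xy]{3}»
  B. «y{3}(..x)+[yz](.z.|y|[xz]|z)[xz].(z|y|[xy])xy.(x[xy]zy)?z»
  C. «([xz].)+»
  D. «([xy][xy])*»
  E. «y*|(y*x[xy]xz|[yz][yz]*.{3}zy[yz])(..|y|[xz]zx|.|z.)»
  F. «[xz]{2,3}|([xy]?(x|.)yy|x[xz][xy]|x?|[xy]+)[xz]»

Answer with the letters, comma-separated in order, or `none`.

A, D, E

A → match
B → no match — must end with `z`
C → no match
D → match
E → match
F → no match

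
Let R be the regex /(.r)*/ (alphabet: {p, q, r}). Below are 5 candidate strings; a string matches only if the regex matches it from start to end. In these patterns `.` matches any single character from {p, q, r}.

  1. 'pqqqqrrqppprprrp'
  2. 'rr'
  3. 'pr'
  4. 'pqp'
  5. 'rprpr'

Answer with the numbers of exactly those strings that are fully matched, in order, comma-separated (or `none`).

1 → no match
2. 'rr' → match
3. 'pr' → match
4. 'pqp' → no match
5. 'rprpr' → no match

2, 3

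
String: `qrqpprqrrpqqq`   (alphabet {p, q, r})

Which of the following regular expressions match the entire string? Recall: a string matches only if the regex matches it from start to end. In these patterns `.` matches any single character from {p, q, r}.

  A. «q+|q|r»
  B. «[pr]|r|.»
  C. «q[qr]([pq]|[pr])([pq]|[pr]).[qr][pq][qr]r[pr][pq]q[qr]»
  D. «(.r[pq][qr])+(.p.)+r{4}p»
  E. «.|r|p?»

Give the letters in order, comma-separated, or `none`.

C

A → no match
B → no match
C → match
D → no match — must end with `rp`
E → no match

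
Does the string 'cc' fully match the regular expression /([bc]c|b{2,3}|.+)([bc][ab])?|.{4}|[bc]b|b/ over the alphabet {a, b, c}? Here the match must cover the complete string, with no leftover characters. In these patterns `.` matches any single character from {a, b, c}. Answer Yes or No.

Yes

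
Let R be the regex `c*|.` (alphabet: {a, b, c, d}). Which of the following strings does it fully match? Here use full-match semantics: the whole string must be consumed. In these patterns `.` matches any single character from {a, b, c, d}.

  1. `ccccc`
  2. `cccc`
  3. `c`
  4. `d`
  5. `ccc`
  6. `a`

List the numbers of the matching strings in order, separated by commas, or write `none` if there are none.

1 → match
2 → match
3 → match
4 → match
5 → match
6 → match

1, 2, 3, 4, 5, 6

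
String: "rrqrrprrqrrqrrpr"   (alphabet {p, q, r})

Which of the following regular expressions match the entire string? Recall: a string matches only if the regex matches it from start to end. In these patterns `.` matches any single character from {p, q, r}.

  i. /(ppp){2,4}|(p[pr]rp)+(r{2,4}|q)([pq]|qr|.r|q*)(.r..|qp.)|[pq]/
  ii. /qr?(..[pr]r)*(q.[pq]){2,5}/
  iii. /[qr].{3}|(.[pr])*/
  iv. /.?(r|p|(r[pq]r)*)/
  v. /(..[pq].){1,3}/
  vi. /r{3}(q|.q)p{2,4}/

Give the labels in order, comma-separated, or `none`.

iv

i → no match
ii → no match — must start with "q"
iii → no match
iv → match
v → no match
vi → no match — must end with "p"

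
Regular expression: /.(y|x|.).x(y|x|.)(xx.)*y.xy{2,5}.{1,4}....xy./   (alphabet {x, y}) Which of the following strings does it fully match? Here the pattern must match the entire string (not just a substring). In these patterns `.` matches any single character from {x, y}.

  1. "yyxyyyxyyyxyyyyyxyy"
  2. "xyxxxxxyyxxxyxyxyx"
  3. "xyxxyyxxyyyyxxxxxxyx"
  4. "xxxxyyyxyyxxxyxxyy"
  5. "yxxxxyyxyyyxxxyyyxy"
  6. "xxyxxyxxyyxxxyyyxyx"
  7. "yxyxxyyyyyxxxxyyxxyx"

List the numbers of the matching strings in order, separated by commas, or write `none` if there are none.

1 → no match
2 → no match
3 → match
4 → match
5 → no match
6 → match
7 → no match

3, 4, 6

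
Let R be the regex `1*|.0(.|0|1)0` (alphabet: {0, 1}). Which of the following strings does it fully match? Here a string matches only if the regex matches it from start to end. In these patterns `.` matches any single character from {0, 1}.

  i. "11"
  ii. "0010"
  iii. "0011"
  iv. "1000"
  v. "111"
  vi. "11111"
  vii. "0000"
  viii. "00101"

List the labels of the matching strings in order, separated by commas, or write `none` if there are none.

i. "11" → match
ii. "0010" → match
iii. "0011" → no match
iv. "1000" → match
v. "111" → match
vi. "11111" → match
vii. "0000" → match
viii. "00101" → no match

i, ii, iv, v, vi, vii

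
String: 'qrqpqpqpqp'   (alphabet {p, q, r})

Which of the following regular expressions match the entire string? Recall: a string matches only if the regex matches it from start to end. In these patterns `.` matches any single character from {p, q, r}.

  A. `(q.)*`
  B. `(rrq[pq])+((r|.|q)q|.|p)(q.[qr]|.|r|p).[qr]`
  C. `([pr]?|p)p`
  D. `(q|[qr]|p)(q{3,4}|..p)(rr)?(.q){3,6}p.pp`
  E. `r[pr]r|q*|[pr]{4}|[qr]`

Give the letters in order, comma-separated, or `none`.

A

A → match
B → no match — must start with 'rrq'
C → no match
D → no match — must end with 'pp'
E → no match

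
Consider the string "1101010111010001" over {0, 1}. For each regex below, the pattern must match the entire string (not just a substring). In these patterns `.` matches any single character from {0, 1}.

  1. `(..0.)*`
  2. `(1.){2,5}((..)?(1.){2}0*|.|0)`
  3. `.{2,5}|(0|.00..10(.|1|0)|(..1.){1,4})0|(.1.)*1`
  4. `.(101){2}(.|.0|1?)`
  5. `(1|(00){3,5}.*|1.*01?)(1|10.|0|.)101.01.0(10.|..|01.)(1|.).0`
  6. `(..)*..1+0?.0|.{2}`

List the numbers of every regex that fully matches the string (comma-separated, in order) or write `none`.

1 → match
2 → no match
3 → no match
4 → no match
5 → no match — must end with "0"
6 → no match

1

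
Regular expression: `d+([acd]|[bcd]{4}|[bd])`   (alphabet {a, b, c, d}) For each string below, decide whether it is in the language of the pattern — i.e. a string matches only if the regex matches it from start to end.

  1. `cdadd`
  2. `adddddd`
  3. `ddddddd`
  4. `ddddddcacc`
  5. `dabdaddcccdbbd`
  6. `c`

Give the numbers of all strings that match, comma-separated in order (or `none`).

1 → no match — must start with `d`
2 → no match — must start with `d`
3 → match
4 → no match
5 → no match
6 → no match — must start with `d`

3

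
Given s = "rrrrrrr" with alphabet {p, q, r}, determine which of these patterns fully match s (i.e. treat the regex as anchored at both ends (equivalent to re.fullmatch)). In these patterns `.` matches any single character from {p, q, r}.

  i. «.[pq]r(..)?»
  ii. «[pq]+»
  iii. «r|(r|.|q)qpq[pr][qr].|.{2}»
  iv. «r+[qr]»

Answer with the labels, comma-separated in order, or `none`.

iv

i → no match
ii → no match
iii → no match
iv → match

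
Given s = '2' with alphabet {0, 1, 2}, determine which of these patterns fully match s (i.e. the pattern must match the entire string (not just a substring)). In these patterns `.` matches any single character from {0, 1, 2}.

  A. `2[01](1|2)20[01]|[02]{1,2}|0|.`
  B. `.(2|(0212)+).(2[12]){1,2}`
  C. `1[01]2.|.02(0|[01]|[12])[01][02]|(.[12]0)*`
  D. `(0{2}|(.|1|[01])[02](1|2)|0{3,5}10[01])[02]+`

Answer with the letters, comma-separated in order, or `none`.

A

A → match
B → no match
C → no match
D → no match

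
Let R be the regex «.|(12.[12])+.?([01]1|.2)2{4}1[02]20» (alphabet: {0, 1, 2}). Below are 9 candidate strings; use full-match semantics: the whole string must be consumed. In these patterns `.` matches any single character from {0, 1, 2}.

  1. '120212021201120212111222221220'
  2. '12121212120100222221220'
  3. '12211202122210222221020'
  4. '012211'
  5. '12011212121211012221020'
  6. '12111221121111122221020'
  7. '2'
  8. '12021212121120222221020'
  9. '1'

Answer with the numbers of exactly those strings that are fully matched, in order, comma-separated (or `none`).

1, 2, 3, 6, 7, 8, 9

1 → match
2 → match
3 → match
4. '012211' → no match
5 → no match
6 → match
7. '2' → match
8 → match
9. '1' → match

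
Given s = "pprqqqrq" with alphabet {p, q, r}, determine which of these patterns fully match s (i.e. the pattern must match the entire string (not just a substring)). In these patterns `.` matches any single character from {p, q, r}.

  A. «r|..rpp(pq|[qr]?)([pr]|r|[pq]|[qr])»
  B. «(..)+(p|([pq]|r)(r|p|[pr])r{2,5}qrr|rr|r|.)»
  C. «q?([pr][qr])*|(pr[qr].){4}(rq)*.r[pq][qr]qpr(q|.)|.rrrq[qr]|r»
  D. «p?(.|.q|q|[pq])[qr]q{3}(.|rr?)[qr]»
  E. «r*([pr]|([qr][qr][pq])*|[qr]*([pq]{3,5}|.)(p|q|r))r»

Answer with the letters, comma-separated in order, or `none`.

A → no match
B → no match
C → no match
D → match
E → no match — must end with "r"

D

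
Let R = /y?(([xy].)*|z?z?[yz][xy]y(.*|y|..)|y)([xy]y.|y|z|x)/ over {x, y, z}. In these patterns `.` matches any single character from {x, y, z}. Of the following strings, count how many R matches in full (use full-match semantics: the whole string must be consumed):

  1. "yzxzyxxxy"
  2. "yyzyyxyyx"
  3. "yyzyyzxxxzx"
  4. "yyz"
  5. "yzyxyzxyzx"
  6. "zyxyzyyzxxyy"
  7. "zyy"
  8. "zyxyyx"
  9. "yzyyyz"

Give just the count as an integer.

6

1. "yzxzyxxxy" → match
2. "yyzyyxyyx" → no match
3. "yyzyyzxxxzx" → no match
4. "yyz" → match
5. "yzyxyzxyzx" → match
6. "zyxyzyyzxxyy" → match
7. "zyy" → no match
8. "zyxyyx" → match
9. "yzyyyz" → match
Total matched: 6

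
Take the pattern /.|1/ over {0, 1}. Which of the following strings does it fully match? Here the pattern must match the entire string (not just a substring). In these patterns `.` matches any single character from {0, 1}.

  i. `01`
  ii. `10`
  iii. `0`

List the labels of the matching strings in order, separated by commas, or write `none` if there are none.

i. `01` → no match
ii. `10` → no match
iii. `0` → match

iii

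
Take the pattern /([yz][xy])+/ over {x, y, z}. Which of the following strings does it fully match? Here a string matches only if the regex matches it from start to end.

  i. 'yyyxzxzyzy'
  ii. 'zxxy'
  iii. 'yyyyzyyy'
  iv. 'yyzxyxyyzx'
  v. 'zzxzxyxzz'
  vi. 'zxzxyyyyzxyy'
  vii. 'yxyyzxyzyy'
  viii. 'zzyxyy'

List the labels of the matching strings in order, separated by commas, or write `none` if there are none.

i → match
ii → no match
iii → match
iv → match
v → no match
vi → match
vii → no match
viii → no match

i, iii, iv, vi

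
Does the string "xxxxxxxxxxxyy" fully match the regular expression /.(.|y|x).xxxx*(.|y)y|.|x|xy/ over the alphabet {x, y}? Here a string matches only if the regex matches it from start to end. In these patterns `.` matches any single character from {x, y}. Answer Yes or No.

Yes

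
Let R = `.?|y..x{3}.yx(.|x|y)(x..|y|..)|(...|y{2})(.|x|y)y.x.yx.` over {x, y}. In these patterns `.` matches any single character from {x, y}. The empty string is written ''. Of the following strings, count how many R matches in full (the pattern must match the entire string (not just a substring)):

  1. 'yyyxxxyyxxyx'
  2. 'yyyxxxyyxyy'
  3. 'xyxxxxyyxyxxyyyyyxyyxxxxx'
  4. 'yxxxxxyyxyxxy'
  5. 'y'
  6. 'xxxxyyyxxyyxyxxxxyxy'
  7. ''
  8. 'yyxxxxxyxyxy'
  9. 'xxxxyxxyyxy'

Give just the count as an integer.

7

1 → match
2 → match
3 → no match
4 → match
5 → match
6 → no match
7 → match
8 → match
9 → match
Total matched: 7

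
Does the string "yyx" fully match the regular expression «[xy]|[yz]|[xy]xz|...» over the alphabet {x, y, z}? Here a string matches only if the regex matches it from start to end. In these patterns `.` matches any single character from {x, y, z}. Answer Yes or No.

Yes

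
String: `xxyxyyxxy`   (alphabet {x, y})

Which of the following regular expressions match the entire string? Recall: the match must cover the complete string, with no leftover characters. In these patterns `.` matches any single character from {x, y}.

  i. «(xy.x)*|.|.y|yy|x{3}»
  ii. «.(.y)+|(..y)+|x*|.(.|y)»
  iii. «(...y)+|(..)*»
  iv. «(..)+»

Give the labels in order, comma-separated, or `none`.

i → no match
ii → match
iii → no match
iv → no match

ii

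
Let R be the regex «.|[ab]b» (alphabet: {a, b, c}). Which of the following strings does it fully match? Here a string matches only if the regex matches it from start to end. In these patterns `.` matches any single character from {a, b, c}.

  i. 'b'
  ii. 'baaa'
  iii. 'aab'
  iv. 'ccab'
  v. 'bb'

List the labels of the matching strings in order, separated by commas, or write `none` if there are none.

i → match
ii → no match
iii → no match
iv → no match
v → match

i, v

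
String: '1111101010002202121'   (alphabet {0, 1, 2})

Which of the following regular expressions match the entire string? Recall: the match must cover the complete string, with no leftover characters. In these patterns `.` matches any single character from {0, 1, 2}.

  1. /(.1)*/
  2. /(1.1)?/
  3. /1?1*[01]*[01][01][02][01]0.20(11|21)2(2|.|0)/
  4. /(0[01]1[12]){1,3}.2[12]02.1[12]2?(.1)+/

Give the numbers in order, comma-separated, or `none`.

1 → no match
2 → no match
3 → match
4 → no match — must start with '0'

3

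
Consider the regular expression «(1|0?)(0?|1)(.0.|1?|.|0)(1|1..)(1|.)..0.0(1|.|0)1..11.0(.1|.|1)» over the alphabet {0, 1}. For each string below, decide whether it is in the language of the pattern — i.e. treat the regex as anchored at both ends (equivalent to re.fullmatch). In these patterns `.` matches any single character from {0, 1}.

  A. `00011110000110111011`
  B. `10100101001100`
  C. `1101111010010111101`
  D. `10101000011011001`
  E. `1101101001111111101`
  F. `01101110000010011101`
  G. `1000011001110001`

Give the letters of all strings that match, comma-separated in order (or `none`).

A → match
B → no match
C → match
D → no match
E → no match
F → match
G → no match

A, C, F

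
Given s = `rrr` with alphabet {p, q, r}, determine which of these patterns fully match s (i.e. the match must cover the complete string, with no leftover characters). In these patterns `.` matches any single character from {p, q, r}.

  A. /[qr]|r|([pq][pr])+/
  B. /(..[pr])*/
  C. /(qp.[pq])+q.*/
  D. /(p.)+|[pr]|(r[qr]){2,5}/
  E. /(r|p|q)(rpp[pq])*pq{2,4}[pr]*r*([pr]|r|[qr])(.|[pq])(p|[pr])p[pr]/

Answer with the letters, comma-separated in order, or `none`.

B

A → no match
B → match
C → no match — must start with `qp`
D → no match
E → no match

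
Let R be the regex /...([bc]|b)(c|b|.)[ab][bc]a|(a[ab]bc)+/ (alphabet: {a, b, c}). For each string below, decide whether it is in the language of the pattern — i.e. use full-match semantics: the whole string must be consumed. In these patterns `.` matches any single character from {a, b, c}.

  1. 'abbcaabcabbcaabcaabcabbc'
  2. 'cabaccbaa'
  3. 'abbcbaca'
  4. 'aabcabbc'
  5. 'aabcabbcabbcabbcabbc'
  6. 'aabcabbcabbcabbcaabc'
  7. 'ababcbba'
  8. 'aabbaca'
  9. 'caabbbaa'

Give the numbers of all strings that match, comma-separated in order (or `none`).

1, 3, 4, 5, 6, 7

1 → match
2 → no match
3 → match
4 → match
5 → match
6 → match
7 → match
8 → no match
9 → no match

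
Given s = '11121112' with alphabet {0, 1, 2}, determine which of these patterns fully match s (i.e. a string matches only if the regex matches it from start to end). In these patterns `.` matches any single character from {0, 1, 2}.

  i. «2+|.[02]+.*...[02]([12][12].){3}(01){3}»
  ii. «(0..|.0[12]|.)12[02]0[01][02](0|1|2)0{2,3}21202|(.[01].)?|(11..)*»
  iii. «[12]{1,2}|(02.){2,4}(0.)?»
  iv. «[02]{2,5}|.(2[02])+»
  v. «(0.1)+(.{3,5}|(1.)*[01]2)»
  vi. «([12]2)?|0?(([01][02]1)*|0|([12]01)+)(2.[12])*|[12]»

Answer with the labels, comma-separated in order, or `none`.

ii

i → no match
ii → match
iii → no match
iv → no match
v → no match — must start with '0'
vi → no match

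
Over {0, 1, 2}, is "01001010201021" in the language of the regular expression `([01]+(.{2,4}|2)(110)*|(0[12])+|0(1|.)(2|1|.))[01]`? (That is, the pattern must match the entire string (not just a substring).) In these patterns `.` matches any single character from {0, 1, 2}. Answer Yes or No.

No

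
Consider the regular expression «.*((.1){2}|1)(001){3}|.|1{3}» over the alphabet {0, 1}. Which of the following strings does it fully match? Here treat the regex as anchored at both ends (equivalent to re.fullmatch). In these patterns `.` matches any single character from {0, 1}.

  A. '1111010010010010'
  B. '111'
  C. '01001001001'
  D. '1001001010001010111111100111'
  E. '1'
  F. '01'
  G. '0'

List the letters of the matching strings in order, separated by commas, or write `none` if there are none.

B, C, E, G

A → no match
B → match
C → match
D → no match
E → match
F → no match
G → match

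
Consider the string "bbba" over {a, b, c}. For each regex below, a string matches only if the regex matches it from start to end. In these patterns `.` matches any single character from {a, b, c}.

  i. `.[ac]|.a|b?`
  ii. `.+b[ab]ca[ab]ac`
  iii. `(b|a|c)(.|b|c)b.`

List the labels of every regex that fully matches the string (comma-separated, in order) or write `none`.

i → no match
ii → no match — must end with "ac"
iii → match

iii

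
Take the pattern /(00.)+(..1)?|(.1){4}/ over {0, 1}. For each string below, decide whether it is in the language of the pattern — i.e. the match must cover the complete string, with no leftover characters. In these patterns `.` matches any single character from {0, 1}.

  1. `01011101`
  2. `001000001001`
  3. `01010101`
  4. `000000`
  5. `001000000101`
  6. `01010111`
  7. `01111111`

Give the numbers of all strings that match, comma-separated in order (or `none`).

1 → match
2 → match
3 → match
4 → match
5 → match
6 → match
7 → match

1, 2, 3, 4, 5, 6, 7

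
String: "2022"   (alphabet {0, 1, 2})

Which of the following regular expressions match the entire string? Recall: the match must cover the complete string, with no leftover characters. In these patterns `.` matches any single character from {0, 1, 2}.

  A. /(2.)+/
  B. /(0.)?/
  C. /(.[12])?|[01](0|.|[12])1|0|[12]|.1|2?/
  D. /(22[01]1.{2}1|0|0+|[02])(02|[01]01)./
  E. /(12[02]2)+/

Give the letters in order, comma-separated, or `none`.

A, D

A → match
B → no match
C → no match
D → match
E → no match — must start with "12"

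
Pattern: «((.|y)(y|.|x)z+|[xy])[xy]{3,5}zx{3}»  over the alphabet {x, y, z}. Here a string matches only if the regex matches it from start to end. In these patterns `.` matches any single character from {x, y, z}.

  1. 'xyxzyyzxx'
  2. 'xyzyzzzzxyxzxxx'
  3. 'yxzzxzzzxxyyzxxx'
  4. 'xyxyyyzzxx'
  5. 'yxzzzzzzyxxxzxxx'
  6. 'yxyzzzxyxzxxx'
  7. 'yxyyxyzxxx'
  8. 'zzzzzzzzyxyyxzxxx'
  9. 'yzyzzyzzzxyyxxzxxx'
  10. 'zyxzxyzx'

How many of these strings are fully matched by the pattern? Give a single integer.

1 → no match
2 → no match
3 → no match
4 → no match
5 → match
6 → no match
7 → match
8 → match
9 → no match
10 → no match
Total matched: 3

3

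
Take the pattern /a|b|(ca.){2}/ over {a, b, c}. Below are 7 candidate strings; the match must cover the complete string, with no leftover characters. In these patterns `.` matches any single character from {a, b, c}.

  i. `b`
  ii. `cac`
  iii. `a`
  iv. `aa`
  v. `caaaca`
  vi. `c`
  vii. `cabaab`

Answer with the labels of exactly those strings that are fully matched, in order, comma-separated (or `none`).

i, iii

i → match
ii → no match
iii → match
iv → no match
v → no match
vi → no match
vii → no match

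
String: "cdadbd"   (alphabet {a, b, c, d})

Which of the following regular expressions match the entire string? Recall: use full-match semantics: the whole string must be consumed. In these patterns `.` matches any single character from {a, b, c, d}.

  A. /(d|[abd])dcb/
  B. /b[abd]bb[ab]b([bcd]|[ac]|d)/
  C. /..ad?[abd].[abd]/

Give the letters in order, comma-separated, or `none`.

C

A → no match — must end with "dcb"
B → no match — must start with "b"
C → match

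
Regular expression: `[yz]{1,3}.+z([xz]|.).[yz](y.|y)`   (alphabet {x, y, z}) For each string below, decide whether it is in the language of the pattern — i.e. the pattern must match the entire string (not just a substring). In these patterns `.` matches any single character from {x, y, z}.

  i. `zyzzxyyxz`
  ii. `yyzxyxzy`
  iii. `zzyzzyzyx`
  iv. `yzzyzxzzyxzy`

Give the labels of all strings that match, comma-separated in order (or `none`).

iii, iv

i → no match
ii → no match
iii → match
iv → match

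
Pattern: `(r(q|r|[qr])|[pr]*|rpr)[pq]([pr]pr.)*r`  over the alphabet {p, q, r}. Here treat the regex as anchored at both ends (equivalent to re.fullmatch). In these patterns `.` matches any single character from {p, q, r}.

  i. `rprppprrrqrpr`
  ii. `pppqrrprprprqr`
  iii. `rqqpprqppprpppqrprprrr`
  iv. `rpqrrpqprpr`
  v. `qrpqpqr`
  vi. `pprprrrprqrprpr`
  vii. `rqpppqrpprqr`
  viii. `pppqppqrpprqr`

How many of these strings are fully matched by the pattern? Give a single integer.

1

i → no match
ii → no match
iii → no match
iv → no match
v → no match
vi → match
vii → no match
viii → no match
Total matched: 1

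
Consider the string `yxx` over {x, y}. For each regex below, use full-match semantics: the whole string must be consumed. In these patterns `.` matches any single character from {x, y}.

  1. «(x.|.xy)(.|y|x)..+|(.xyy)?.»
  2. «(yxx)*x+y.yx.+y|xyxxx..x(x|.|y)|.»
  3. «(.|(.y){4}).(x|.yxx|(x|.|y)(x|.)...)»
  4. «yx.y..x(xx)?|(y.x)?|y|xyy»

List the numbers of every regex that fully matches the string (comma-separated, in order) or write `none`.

3, 4

1 → no match
2 → no match
3 → match
4 → match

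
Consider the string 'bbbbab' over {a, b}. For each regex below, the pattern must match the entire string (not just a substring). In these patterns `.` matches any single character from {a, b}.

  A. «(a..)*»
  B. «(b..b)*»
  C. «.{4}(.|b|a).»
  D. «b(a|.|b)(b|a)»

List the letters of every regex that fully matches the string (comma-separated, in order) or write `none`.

A → no match
B → no match
C → match
D → no match

C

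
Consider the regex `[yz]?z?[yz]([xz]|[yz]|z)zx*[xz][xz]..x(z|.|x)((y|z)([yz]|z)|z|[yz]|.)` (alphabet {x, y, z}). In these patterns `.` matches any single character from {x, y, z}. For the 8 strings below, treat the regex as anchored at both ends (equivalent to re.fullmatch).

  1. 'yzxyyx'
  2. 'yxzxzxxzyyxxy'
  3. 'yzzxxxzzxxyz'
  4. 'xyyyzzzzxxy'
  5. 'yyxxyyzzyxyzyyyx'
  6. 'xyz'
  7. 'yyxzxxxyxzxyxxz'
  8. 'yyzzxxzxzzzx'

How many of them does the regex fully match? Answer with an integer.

1 → no match
2 → no match
3 → match
4 → no match
5 → no match
6 → no match
7 → no match
8 → no match
Total matched: 1

1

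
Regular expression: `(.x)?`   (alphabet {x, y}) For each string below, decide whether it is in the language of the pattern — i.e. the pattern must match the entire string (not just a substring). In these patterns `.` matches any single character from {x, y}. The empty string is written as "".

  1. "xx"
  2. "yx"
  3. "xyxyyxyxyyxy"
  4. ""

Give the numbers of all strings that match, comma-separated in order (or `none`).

1 → match
2 → match
3 → no match
4 → match

1, 2, 4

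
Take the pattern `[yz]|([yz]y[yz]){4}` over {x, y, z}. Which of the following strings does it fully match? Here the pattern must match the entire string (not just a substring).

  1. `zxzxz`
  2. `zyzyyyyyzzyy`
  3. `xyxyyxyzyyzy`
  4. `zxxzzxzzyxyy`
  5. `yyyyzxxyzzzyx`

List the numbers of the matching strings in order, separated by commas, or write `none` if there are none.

2

1 → no match
2 → match
3 → no match
4 → no match
5 → no match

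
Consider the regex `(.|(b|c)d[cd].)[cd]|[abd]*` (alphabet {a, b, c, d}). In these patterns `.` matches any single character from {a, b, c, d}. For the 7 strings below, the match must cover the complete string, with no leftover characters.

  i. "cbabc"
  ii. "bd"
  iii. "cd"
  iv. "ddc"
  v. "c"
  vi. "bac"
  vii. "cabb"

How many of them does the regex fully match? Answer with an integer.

i → no match
ii → match
iii → match
iv → no match
v → no match
vi → no match
vii → no match
Total matched: 2

2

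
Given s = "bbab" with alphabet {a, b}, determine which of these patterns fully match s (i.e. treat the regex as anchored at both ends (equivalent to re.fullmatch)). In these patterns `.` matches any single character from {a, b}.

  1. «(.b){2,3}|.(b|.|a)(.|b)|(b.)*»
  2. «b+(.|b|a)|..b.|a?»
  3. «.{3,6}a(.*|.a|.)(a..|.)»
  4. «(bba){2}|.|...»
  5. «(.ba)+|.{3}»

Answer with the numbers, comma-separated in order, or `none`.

1

1 → match
2 → no match
3 → no match
4 → no match
5 → no match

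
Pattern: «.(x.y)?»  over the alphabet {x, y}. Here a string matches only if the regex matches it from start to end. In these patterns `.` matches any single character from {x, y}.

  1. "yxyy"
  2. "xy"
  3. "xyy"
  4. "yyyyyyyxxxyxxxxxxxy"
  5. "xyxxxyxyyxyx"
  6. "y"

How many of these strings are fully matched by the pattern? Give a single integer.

1. "yxyy" → match
2. "xy" → no match
3. "xyy" → no match
4 → no match
5. "xyxxxyxyyxyx" → no match
6. "y" → match
Total matched: 2

2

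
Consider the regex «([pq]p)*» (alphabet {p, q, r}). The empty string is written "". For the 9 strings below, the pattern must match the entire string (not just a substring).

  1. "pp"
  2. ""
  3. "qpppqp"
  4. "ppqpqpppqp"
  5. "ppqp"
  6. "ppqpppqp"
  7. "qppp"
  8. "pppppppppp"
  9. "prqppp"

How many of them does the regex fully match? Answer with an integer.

1 → match
2 → match
3 → match
4 → match
5 → match
6 → match
7 → match
8 → match
9 → no match
Total matched: 8

8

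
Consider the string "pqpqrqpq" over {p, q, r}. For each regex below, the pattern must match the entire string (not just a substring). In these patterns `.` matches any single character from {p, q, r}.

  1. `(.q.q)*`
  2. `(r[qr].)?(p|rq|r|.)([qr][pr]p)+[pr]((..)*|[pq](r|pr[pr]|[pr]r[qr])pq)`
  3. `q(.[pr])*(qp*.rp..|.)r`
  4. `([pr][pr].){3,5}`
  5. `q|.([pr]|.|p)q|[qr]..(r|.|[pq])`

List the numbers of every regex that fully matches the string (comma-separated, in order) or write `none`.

1 → match
2 → no match
3 → no match — must start with "q"
4 → no match
5 → no match

1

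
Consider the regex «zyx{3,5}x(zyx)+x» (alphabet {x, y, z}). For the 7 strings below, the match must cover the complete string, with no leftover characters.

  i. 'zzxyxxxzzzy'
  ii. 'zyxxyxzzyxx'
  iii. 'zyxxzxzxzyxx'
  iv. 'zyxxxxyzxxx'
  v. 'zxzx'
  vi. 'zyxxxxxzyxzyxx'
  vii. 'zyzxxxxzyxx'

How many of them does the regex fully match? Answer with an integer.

i → no match — must start with 'zyx'
ii → no match
iii → no match
iv → no match — must end with 'zyxx'
v → no match — must start with 'zyx'
vi → match
vii → no match — must start with 'zyx'
Total matched: 1

1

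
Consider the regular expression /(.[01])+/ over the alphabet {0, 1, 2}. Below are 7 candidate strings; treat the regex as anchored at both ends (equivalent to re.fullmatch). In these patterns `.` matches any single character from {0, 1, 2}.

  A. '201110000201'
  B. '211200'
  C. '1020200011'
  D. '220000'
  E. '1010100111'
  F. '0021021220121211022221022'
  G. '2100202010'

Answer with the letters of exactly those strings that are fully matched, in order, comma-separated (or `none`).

A → no match
B → no match
C → match
D → no match
E → match
F → no match
G → match

C, E, G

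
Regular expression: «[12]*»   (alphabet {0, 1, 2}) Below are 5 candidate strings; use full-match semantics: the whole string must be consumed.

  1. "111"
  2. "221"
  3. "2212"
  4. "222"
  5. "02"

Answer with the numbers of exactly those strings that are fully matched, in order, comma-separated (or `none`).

1, 2, 3, 4

1 → match
2 → match
3 → match
4 → match
5 → no match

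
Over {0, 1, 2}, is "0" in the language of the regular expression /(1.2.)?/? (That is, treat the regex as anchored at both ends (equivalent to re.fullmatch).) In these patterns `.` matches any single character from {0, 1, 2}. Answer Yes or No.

No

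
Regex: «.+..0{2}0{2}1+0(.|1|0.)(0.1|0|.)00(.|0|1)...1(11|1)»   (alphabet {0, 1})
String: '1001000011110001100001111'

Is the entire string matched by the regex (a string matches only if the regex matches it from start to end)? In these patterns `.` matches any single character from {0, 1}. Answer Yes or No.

Yes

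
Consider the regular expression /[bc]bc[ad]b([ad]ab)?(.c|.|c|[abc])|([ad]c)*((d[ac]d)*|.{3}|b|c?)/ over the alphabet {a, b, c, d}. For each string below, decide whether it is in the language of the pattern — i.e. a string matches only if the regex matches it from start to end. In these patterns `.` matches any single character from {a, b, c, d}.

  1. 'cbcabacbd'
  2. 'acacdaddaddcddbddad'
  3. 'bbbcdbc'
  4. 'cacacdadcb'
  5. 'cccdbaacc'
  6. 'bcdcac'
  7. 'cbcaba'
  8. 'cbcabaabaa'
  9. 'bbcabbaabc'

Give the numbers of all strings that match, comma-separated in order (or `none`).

1. 'cbcabacbd' → no match
2 → no match
3. 'bbbcdbc' → no match
4. 'cacacdadcb' → no match
5. 'cccdbaacc' → no match
6. 'bcdcac' → no match
7. 'cbcaba' → match
8. 'cbcabaabaa' → no match
9. 'bbcabbaabc' → no match

7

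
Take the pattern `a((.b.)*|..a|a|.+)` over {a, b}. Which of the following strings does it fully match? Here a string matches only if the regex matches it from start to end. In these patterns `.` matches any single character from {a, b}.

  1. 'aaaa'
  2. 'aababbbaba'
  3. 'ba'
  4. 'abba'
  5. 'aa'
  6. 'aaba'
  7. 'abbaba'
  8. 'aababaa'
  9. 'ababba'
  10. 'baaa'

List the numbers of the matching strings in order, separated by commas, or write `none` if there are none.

1 → match
2 → match
3 → no match — must start with 'a'
4 → match
5 → match
6 → match
7 → match
8 → match
9 → match
10 → no match — must start with 'a'

1, 2, 4, 5, 6, 7, 8, 9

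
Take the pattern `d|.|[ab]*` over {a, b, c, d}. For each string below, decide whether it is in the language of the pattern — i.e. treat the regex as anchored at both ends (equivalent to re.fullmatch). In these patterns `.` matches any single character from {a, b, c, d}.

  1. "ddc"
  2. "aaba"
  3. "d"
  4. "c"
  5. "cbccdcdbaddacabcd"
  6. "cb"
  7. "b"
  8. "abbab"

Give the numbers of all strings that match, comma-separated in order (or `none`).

2, 3, 4, 7, 8

1. "ddc" → no match
2. "aaba" → match
3. "d" → match
4. "c" → match
5 → no match
6. "cb" → no match
7. "b" → match
8. "abbab" → match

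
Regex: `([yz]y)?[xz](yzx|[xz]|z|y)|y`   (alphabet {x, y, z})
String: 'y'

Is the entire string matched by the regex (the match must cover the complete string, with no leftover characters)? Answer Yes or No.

Yes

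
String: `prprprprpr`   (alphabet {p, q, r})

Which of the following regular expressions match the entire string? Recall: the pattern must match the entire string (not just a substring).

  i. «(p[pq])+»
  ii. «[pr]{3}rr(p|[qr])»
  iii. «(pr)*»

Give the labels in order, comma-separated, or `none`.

iii

i → no match
ii → no match
iii → match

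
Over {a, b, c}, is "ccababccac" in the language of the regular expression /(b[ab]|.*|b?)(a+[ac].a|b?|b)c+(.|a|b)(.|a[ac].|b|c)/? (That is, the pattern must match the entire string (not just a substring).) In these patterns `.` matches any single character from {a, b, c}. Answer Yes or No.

Yes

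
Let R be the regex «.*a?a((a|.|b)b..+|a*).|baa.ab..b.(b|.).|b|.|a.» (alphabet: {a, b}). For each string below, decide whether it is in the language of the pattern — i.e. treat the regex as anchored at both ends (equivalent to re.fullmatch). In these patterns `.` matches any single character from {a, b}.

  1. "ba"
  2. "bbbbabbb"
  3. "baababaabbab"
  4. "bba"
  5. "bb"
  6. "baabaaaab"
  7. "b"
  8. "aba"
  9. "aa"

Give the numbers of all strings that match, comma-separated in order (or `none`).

3, 6, 7, 9

1 → no match
2 → no match
3 → match
4 → no match
5 → no match
6 → match
7 → match
8 → no match
9 → match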